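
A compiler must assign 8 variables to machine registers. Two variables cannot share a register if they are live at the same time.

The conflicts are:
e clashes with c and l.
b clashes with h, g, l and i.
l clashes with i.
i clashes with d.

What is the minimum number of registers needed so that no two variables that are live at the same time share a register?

b, l, i pairwise conflict, so at least 3 registers are needed.
3 registers suffice: e=1, b=1, c=2, h=2, g=2, l=3, i=2, d=1. Each listed conflict is separated.

3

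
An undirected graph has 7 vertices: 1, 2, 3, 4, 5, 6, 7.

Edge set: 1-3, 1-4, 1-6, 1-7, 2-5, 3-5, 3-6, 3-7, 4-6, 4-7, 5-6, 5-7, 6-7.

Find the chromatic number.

4

3, 5, 6, 7 are mutually adjacent (a clique of size 4), so at least 4 colors are needed.
4 colors suffice: color red → {2, 7}; color blue → {6}; color green → {3, 4}; color yellow → {1, 5}. Every edge joins two different colors.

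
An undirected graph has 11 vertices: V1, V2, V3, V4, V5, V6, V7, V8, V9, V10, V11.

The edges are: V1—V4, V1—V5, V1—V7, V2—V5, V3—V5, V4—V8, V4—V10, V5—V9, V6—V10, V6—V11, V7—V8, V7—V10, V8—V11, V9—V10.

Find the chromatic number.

The cycle V10-V6-V11-V8-V4-V10 has odd length 5, so it cannot be 2-colored; at least 3 colors are needed.
3 colors suffice: V1=blue, V2=blue, V3=blue, V4=green, V5=red, V6=green, V7=green, V8=red, V9=blue, V10=red, V11=blue. Every edge joins two different colors.

3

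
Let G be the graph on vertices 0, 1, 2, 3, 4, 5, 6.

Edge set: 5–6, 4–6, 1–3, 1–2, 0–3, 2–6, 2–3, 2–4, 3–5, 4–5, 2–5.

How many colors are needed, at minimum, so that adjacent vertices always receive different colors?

4

2, 4, 5, 6 form a clique, so at least 4 colors are needed.
A valid assignment using 4 colors: 0=a, 1=c, 2=a, 3=b, 4=d, 5=c, 6=b. No two adjacent vertices share a color.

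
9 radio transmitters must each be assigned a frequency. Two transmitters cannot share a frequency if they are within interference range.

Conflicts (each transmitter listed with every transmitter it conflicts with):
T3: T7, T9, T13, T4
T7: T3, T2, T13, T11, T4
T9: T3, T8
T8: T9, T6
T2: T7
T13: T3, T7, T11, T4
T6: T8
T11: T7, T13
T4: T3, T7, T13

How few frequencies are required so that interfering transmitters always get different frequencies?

T3, T7, T13, T4 are mutually in conflict, so at least 4 frequencies are needed.
4 frequencies suffice: frequency 1 → {T7, T9, T6}; frequency 2 → {T3, T8, T2, T11}; frequency 3 → {T13}; frequency 4 → {T4}. Every pair that conflicts lands in different frequencies.

4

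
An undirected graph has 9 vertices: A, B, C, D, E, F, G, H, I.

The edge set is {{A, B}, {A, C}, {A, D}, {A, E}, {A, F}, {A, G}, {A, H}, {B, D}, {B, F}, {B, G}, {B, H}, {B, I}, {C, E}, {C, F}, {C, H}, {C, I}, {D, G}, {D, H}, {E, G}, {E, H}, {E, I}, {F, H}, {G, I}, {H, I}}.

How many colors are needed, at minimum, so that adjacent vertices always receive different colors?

4

A, B, D, G are mutually adjacent (a clique of size 4), so at least 4 colors are needed.
A valid assignment using 4 colors: A=1, B=3, C=3, D=4, E=4, F=4, G=2, H=2, I=1. Each edge has distinct colors on its endpoints.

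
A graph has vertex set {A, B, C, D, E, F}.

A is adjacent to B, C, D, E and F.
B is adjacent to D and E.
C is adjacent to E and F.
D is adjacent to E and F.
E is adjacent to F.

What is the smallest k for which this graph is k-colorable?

4

A, D, E, F form a clique, so at least 4 colors are needed.
4 colors suffice: A=1, B=3, C=4, D=4, E=2, F=3. Every edge joins two different colors.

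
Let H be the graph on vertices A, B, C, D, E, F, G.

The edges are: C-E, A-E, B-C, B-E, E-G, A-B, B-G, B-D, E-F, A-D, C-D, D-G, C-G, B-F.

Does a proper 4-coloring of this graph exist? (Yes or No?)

Yes

The chromatic number is 4. B, C, D, G are pairwise adjacent (a clique of size 4), so at least 4 colors are needed.
A valid assignment using 4 colors: A=green, B=red, C=yellow, D=blue, E=blue, F=green, G=green.
That is already a proper 4-coloring.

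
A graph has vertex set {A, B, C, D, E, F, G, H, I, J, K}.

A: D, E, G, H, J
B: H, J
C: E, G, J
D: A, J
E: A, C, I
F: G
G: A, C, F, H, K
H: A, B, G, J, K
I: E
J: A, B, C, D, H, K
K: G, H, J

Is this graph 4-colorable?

Yes

The chromatic number is 3. G, H, K form a triangle, so at least 3 colors are needed.
3 colors suffice: color red → {E, G, J}; color blue → {A, B, C, F, I, K}; color green → {D, H}.
Since 4 ≥ 3, a proper 4-coloring certainly exists.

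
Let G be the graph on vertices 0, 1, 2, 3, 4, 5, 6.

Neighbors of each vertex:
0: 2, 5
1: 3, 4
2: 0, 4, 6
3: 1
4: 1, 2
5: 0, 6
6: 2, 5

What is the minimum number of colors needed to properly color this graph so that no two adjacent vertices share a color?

1 and 4 are adjacent, so at least 2 colors are needed.
2 colors suffice: color a → {1, 2, 5}; color b → {0, 3, 4, 6}. Each edge has distinct colors on its endpoints.

2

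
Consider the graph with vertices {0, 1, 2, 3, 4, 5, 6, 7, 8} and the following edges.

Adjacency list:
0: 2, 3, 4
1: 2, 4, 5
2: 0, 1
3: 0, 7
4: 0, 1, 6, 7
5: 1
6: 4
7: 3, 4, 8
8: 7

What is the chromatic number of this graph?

2

3 and 7 are adjacent, so at least 2 colors are needed.
2 colors suffice: color red → {2, 3, 4, 5, 8}; color blue → {0, 1, 6, 7}. Every edge joins two different colors.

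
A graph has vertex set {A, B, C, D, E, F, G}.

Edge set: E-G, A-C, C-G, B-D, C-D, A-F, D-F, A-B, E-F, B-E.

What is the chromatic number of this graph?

3

The cycle C-D-B-E-G-C has odd length 5, so it cannot be 2-colored; at least 3 colors are needed.
3 colors suffice: A=2, B=1, C=1, D=2, E=2, F=1, G=3. No two adjacent vertices share a color.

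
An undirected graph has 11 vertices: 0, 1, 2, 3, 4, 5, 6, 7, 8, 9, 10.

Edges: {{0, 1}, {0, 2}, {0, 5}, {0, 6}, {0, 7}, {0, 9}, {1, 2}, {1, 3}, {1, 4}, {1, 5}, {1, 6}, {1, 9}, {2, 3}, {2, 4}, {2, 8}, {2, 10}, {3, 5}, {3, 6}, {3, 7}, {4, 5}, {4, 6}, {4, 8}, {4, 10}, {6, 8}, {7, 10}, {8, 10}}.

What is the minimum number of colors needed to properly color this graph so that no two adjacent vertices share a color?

2, 4, 8, 10 form a clique, so at least 4 colors are needed.
4 colors suffice: color red → {1, 7, 8}; color blue → {0, 3, 4}; color green → {2, 5, 6, 9}; color yellow → {10}. Each edge has distinct colors on its endpoints.

4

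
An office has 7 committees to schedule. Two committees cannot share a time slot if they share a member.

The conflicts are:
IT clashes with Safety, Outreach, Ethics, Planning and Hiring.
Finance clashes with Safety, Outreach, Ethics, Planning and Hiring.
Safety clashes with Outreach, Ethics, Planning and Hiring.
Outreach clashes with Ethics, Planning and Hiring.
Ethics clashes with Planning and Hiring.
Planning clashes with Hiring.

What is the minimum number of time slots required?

6

Finance, Safety, Outreach, Ethics, Planning, Hiring are mutually in conflict, so at least 6 time slots are needed.
6 time slots suffice: time slot 1 → {Outreach}; time slot 2 → {Ethics}; time slot 3 → {Planning}; time slot 4 → {Hiring}; time slot 5 → {Safety}; time slot 6 → {IT, Finance}. Each listed conflict is separated.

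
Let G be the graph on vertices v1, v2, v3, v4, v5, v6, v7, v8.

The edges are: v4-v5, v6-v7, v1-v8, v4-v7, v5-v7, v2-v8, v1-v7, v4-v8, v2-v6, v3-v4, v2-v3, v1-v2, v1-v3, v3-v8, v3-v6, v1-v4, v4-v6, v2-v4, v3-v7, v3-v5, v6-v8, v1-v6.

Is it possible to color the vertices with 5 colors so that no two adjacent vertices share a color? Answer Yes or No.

No

v1, v2, v3, v4, v6, v8 are pairwise adjacent (a clique of size 6), so at least 6 colors are needed.
So 5 colors are not enough.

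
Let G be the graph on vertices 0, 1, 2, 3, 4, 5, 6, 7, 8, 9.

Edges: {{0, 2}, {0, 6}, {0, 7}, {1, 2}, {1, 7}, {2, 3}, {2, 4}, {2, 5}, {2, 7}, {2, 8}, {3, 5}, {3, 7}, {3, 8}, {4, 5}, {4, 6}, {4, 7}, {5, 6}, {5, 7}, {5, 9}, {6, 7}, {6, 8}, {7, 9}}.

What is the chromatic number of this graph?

4

4, 5, 6, 7 are mutually adjacent (a clique of size 4), so at least 4 colors are needed.
4 colors suffice: color red → {7, 8}; color blue → {2, 6, 9}; color green → {0, 1, 5}; color yellow → {3, 4}. No two adjacent vertices share a color.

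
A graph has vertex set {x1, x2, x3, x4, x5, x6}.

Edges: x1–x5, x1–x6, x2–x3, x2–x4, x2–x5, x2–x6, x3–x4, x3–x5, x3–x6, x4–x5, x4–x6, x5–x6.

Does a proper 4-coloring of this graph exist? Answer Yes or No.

x2, x3, x4, x5, x6 are mutually adjacent (a clique of size 5), so at least 5 colors are needed.
So 4 colors are not enough.

No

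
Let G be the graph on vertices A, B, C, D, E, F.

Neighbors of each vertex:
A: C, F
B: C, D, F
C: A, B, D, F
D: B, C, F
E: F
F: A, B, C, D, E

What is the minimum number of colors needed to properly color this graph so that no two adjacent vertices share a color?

4

B, C, D, F form a clique, so at least 4 colors are needed.
4 colors suffice: color 1 → {F}; color 2 → {C, E}; color 3 → {A, B}; color 4 → {D}. Every edge joins two different colors.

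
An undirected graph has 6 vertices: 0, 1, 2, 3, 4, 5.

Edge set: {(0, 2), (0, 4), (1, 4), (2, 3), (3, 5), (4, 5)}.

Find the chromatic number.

The cycle 5-3-2-0-4-5 has odd length 5, so it cannot be 2-colored; at least 3 colors are needed.
3 colors suffice: color red → {2, 4}; color blue → {0, 1, 5}; color green → {3}. No two adjacent vertices share a color.

3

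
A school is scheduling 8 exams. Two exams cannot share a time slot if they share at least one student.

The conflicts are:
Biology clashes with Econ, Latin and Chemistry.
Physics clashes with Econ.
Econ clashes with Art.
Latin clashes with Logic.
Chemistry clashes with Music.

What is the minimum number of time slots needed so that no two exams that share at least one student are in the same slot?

2

Econ and Art conflict, so at least 2 time slots are needed.
2 time slots suffice: time slot 1 → {Econ, Latin, Chemistry}; time slot 2 → {Biology, Physics, Music, Art, Logic}. Each listed conflict is separated.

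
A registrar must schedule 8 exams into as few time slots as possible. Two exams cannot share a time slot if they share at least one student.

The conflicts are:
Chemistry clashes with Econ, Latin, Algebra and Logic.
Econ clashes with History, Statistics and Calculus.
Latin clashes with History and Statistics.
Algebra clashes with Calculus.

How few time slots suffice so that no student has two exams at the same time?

2

Econ and Statistics conflict, so at least 2 time slots are needed.
A valid assignment using 2 time slots: Chemistry=2, Econ=1, Latin=1, Algebra=1, History=2, Logic=1, Statistics=2, Calculus=2. No two conflicting exams share a time slot.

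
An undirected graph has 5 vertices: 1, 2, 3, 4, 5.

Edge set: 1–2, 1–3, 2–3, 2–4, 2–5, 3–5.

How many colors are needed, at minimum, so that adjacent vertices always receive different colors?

2, 3, 5 form a triangle, so at least 3 colors are needed.
One proper 3-coloring: 1=c, 2=a, 3=b, 4=b, 5=c. No two adjacent vertices share a color.

3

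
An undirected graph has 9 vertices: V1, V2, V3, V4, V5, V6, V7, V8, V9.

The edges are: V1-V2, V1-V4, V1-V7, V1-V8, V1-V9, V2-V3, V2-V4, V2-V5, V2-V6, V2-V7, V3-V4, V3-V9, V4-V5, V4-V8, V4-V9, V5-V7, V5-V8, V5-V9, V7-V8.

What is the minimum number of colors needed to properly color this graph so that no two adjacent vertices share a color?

3

V4, V5, V9 form a triangle, so at least 3 colors are needed.
3 colors suffice: color 1 → {V4, V6, V7}; color 2 → {V2, V8, V9}; color 3 → {V1, V3, V5}. Each edge has distinct colors on its endpoints.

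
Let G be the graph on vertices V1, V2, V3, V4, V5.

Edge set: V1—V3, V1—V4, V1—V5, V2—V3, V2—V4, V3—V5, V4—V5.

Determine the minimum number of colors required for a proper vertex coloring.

3

V1, V4, V5 are mutually adjacent, so at least 3 colors are needed.
3 colors suffice: V1=1, V2=1, V3=3, V4=3, V5=2. Every edge joins two different colors.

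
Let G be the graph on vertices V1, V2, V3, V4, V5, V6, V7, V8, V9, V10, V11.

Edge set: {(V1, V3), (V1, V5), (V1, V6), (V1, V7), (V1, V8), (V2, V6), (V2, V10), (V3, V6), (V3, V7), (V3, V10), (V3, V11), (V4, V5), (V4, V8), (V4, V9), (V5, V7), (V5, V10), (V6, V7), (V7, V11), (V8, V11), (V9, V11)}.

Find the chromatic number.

4

V1, V3, V6, V7 are mutually adjacent (a clique of size 4), so at least 4 colors are needed.
4 colors suffice: color red → {V2, V3, V5, V8, V9}; color blue → {V4, V7, V10}; color green → {V1, V11}; color yellow → {V6}. Every edge joins two different colors.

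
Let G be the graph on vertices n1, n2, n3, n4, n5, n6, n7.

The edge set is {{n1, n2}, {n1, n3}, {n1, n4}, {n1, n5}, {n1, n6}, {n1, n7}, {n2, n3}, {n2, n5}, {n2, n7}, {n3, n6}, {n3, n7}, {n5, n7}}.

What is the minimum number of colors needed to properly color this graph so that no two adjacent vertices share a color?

n1, n2, n5, n7 are mutually adjacent (a clique of size 4), so at least 4 colors are needed.
4 colors suffice: color R → {n1}; color B → {n2, n4, n6}; color G → {n7}; color Y → {n3, n5}. Every edge joins two different colors.

4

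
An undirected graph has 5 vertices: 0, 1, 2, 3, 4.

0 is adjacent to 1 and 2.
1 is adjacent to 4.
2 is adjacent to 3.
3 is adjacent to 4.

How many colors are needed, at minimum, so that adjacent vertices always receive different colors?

3

The cycle 2-0-1-4-3-2 has odd length 5, so it cannot be 2-colored; at least 3 colors are needed.
3 colors suffice: 0=blue, 1=red, 2=green, 3=red, 4=blue. Each edge has distinct colors on its endpoints.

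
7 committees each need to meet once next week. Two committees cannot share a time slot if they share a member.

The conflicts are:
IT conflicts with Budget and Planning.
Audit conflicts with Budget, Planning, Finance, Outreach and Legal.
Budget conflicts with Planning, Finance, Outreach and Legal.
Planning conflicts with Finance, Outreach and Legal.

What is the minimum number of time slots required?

Audit, Budget, Planning, Legal all conflict with each other, so at least 4 time slots are needed.
4 time slots suffice: time slot 1 → {Planning}; time slot 2 → {Budget}; time slot 3 → {IT, Audit}; time slot 4 → {Finance, Outreach, Legal}. Each listed conflict is separated.

4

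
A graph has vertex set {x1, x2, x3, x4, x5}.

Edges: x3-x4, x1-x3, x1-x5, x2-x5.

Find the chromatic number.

2

x2 and x5 are adjacent, so at least 2 colors are needed.
2 colors suffice: color red → {x1, x2, x4}; color blue → {x3, x5}. Each edge has distinct colors on its endpoints.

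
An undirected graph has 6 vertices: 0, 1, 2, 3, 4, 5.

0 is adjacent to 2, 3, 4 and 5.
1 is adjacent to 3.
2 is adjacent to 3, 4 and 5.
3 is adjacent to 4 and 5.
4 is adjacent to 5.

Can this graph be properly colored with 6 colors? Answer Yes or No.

Yes

The chromatic number is 5. 0, 2, 3, 4, 5 are pairwise adjacent (a clique of size 5), so at least 5 colors are needed.
5 colors suffice: 0=b, 1=b, 2=e, 3=a, 4=d, 5=c.
Since 6 ≥ 5, a proper 6-coloring certainly exists.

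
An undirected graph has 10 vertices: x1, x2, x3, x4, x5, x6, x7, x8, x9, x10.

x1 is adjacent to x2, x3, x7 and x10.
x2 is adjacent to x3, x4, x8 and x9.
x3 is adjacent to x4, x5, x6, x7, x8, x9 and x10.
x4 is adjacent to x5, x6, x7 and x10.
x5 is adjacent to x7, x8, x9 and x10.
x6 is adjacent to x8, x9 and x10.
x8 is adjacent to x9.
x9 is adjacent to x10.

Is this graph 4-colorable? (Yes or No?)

Yes

The chromatic number is 4. x3, x5, x9, x10 are pairwise adjacent (a clique of size 4), so at least 4 colors are needed.
4 colors suffice: color red → {x3}; color blue → {x7, x8, x10}; color green → {x1, x4, x9}; color yellow → {x2, x5, x6}.
That is already a proper 4-coloring.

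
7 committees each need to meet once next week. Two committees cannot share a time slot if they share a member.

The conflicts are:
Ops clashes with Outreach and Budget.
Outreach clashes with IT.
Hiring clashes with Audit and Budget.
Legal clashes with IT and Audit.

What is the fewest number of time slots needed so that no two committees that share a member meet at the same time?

3

The cycle Ops-Outreach-IT-Legal-Audit-Hiring-Budget-Ops has odd length 7, so it cannot be 2-colored; at least 3 time slots are needed.
Using 3 time slots: Ops=2, Outreach=1, Hiring=1, Legal=1, IT=2, Audit=2, Budget=3. Every pair that conflicts lands in different time slots.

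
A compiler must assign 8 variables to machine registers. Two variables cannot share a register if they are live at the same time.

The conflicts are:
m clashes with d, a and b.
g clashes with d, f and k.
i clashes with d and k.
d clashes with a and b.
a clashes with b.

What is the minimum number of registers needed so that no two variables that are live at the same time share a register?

4

m, d, a, b are mutually in conflict, so at least 4 registers are needed.
Using 4 registers: m=3, g=2, i=2, d=1, a=2, f=1, k=1, b=4. Every pair that conflicts lands in different registers.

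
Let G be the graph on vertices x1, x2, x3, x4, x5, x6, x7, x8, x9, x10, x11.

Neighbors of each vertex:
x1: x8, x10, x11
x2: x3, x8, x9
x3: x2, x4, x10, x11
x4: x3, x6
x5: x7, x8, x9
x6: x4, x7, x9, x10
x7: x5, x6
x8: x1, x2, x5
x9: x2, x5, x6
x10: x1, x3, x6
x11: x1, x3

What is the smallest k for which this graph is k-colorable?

3

The cycle x2-x3-x4-x6-x9-x2 has odd length 5, so it cannot be 2-colored; at least 3 colors are needed.
3 colors suffice: color red → {x3, x6, x8}; color blue → {x2, x4, x5, x10, x11}; color green → {x1, x7, x9}. Every edge joins two different colors.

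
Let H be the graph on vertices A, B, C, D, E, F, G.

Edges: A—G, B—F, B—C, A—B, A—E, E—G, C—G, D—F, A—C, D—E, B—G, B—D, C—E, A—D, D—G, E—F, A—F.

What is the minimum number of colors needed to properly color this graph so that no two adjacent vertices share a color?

A, B, C, G are pairwise adjacent (a clique of size 4), so at least 4 colors are needed.
4 colors suffice: A=1, B=2, C=3, D=3, E=2, F=4, G=4. No two adjacent vertices share a color.

4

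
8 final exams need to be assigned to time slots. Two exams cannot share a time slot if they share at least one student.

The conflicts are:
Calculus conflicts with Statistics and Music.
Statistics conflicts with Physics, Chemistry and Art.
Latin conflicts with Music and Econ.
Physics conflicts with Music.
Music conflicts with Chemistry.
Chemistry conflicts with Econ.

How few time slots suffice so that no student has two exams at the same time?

2

Physics and Music conflict, so at least 2 time slots are needed.
A valid assignment using 2 time slots: Calculus=2, Statistics=1, Latin=2, Physics=2, Music=1, Chemistry=2, Art=2, Econ=1. No two conflicting exams share a time slot.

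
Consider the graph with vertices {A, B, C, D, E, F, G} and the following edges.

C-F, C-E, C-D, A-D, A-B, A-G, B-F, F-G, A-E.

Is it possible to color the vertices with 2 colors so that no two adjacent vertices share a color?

The cycle C-E-A-G-F-C has odd length 5, so it cannot be 2-colored; at least 3 colors are needed.
So 2 colors are not enough.

No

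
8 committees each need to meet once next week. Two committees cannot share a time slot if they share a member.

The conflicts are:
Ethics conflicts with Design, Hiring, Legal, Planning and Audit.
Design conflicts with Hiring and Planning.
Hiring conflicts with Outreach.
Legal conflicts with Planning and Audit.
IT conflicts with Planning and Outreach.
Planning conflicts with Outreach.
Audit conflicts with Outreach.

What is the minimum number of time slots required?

3

Ethics, Legal, Audit all conflict with each other, so at least 3 time slots are needed.
A valid assignment using 3 time slots: Ethics=2, Design=3, Hiring=1, Legal=3, IT=3, Planning=1, Audit=1, Outreach=2. No two conflicting committees share a time slot.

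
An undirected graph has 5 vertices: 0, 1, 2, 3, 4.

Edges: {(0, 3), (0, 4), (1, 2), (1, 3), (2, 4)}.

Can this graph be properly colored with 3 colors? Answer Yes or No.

Yes

The chromatic number is 3. The cycle 1-2-4-0-3-1 has odd length 5, so it cannot be 2-colored; at least 3 colors are needed.
A valid assignment using 3 colors: 0=b, 1=c, 2=b, 3=a, 4=a.
That is already a proper 3-coloring.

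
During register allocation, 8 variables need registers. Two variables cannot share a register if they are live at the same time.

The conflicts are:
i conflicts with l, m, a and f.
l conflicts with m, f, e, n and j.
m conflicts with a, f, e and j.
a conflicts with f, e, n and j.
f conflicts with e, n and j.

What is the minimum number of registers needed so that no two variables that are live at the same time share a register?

i, m, a, f are mutually in conflict, so at least 4 registers are needed.
A valid assignment using 4 registers: i=4, l=3, m=2, a=3, f=1, e=4, n=2, j=4. Every pair that conflicts lands in different registers.

4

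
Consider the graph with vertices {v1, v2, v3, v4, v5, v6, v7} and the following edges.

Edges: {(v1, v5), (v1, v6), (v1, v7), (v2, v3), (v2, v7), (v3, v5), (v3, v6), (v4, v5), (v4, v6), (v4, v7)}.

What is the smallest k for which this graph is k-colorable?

3

The cycle v1-v6-v3-v2-v7-v1 has odd length 5, so it cannot be 2-colored; at least 3 colors are needed.
A valid assignment using 3 colors: v1=3, v2=2, v3=1, v4=3, v5=2, v6=2, v7=1. Every edge joins two different colors.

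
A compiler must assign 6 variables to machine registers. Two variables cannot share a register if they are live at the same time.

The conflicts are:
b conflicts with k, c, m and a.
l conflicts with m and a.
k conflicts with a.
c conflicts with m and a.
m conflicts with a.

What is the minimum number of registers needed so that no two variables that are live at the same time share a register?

4

b, c, m, a pairwise conflict, so at least 4 registers are needed.
4 registers suffice: register 1 → {a}; register 2 → {b, l}; register 3 → {k, m}; register 4 → {c}. No two conflicting variables share a register.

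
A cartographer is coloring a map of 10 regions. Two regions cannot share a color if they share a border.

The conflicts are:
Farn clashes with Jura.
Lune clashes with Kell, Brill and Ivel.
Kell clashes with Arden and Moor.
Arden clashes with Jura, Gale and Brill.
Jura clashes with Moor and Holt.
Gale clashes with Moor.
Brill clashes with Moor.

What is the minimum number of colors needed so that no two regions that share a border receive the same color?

Arden and Brill conflict, so at least 2 colors are needed.
One proper 2-coloring: Farn=2, Lune=2, Kell=1, Arden=2, Jura=1, Gale=1, Brill=1, Ivel=1, Moor=2, Holt=2. No two conflicting regions share a color.

2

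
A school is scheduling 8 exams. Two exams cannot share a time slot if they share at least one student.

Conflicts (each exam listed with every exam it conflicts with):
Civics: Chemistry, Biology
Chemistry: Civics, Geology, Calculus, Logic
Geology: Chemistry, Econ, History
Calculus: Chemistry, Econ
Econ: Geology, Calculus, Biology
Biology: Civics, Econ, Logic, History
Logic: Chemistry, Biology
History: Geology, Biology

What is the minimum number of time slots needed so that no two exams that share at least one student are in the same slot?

3

The cycle Geology-Chemistry-Civics-Biology-Econ-Geology has odd length 5, so it cannot be 2-colored; at least 3 time slots are needed.
3 time slots suffice: time slot 1 → {Chemistry, Biology}; time slot 2 → {Civics, Geology, Calculus, Logic}; time slot 3 → {Econ, History}. Each listed conflict is separated.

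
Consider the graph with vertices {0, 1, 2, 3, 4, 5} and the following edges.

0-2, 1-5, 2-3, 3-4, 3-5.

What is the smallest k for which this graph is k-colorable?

0 and 2 are adjacent, so at least 2 colors are needed.
A valid assignment using 2 colors: 0=red, 1=red, 2=blue, 3=red, 4=blue, 5=blue. No two adjacent vertices share a color.

2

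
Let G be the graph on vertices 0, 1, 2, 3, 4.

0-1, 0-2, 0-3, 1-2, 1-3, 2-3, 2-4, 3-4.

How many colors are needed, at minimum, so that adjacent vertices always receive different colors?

0, 1, 2, 3 are mutually adjacent (a clique of size 4), so at least 4 colors are needed.
4 colors suffice: color red → {2}; color blue → {3}; color green → {0, 4}; color yellow → {1}. Every edge joins two different colors.

4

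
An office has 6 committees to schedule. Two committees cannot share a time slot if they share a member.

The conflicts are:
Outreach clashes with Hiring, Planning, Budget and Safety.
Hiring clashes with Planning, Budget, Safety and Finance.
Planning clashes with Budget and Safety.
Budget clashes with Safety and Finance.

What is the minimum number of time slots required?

Outreach, Hiring, Planning, Budget, Safety are mutually in conflict, so at least 5 time slots are needed.
A valid assignment using 5 time slots: Outreach=3, Hiring=1, Planning=5, Budget=2, Safety=4, Finance=3. Each listed conflict is separated.

5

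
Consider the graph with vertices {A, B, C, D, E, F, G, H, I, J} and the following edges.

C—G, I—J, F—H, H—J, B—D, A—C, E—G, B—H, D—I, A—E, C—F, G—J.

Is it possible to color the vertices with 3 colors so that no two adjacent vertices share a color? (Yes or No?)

Yes

The chromatic number is 3. The cycle J-G-C-F-H-J has odd length 5, so it cannot be 2-colored; at least 3 colors are needed.
One proper 3-coloring: A=blue, B=green, C=red, D=blue, E=red, F=blue, G=blue, H=red, I=red, J=green.
That is already a proper 3-coloring.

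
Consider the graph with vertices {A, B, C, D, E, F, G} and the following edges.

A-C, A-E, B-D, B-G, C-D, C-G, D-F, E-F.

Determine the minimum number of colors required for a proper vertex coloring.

The cycle E-F-D-C-A-E has odd length 5, so it cannot be 2-colored; at least 3 colors are needed.
3 colors suffice: color 1 → {A, D, G}; color 2 → {B, C, F}; color 3 → {E}. Each edge has distinct colors on its endpoints.

3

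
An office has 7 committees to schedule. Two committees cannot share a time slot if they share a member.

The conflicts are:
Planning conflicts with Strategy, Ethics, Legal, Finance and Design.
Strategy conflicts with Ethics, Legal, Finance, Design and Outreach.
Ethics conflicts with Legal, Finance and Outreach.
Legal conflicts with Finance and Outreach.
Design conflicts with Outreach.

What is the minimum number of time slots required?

5

Planning, Strategy, Ethics, Legal, Finance all conflict with each other, so at least 5 time slots are needed.
5 time slots suffice: time slot 1 → {Strategy}; time slot 2 → {Planning, Outreach}; time slot 3 → {Ethics, Design}; time slot 4 → {Legal}; time slot 5 → {Finance}. Each listed conflict is separated.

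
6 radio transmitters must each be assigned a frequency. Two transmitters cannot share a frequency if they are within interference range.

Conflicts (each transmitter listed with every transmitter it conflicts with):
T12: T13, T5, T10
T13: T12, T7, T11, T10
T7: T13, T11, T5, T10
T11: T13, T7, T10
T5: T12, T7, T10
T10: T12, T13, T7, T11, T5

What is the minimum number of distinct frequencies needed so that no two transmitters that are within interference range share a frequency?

4

T13, T7, T11, T10 are mutually in conflict, so at least 4 frequencies are needed.
4 frequencies suffice: T12=3, T13=2, T7=3, T11=4, T5=2, T10=1. Every pair that conflicts lands in different frequencies.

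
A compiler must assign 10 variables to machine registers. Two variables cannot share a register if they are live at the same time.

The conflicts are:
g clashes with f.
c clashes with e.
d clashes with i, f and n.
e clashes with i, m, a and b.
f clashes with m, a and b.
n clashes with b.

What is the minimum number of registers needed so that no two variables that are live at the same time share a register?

3

The cycle e-a-f-d-i-e has odd length 5, so it cannot be 2-colored; at least 3 registers are needed.
3 registers suffice: register 1 → {e, f, n}; register 2 → {g, c, d, m, a, b}; register 3 → {i}. Every pair that conflicts lands in different registers.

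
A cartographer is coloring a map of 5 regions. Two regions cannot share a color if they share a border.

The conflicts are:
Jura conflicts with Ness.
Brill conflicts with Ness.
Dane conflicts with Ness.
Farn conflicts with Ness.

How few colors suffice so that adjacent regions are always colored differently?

2

Brill and Ness conflict, so at least 2 colors are needed.
2 colors suffice: Jura=2, Brill=2, Dane=2, Farn=2, Ness=1. No two conflicting regions share a color.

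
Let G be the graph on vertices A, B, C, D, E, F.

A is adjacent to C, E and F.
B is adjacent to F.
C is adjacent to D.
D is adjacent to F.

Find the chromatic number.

B and F are adjacent, so at least 2 colors are needed.
A valid assignment using 2 colors: A=2, B=2, C=1, D=2, E=1, F=1. Each edge has distinct colors on its endpoints.

2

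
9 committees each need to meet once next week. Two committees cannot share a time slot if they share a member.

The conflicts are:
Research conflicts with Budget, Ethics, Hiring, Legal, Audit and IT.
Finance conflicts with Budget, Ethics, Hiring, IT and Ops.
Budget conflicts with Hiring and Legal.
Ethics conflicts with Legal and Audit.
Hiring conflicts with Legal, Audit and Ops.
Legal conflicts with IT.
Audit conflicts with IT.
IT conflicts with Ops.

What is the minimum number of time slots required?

4

Research, Budget, Hiring, Legal are mutually in conflict, so at least 4 time slots are needed.
4 time slots suffice: time slot 1 → {Ethics, Hiring, IT}; time slot 2 → {Research, Finance}; time slot 3 → {Legal, Audit, Ops}; time slot 4 → {Budget}. No two conflicting committees share a time slot.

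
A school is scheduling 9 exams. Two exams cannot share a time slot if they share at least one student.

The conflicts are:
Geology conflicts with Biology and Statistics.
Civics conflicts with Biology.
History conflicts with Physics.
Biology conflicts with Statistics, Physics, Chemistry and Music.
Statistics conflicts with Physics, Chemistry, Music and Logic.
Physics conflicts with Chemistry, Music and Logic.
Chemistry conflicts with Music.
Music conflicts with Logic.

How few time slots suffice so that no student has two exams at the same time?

Biology, Statistics, Physics, Chemistry, Music are mutually in conflict, so at least 5 time slots are needed.
A valid assignment using 5 time slots: Geology=1, Civics=1, History=2, Biology=3, Statistics=2, Physics=1, Chemistry=5, Music=4, Logic=3. No two conflicting exams share a time slot.

5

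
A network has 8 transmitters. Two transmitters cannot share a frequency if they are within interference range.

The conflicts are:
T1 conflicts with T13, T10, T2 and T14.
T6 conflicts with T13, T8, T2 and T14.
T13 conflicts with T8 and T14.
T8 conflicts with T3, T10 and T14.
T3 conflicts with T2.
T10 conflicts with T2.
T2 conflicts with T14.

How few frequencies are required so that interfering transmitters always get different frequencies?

T6, T13, T8, T14 pairwise conflict, so at least 4 frequencies are needed.
4 frequencies suffice: frequency 1 → {T3, T10, T14}; frequency 2 → {T8, T2}; frequency 3 → {T13}; frequency 4 → {T1, T6}. Every pair that conflicts lands in different frequencies.

4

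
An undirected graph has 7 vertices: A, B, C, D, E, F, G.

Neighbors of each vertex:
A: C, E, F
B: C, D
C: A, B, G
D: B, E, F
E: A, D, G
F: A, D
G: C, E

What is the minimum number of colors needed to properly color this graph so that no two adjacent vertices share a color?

The cycle C-G-E-D-B-C has odd length 5, so it cannot be 2-colored; at least 3 colors are needed.
3 colors suffice: color red → {C, E, F}; color blue → {A, D, G}; color green → {B}. No two adjacent vertices share a color.

3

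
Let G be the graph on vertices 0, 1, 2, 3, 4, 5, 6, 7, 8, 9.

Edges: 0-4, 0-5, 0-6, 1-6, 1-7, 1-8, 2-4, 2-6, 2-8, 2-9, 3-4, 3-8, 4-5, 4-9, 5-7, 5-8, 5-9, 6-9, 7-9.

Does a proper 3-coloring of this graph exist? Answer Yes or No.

The chromatic number is 3. 2, 6, 9 are pairwise adjacent, so at least 3 colors are needed.
3 colors suffice: color red → {4, 6, 7, 8}; color blue → {1, 2, 3, 5}; color green → {0, 9}.
That is already a proper 3-coloring.

Yes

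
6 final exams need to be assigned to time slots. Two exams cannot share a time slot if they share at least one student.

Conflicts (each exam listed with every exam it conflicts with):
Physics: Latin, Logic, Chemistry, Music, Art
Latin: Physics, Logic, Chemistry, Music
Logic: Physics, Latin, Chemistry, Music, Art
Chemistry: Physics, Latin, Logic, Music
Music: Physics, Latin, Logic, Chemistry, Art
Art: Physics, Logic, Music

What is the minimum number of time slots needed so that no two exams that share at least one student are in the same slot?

Physics, Latin, Logic, Chemistry, Music all conflict with each other, so at least 5 time slots are needed.
5 time slots suffice: time slot 1 → {Logic}; time slot 2 → {Music}; time slot 3 → {Physics}; time slot 4 → {Latin, Art}; time slot 5 → {Chemistry}. Each listed conflict is separated.

5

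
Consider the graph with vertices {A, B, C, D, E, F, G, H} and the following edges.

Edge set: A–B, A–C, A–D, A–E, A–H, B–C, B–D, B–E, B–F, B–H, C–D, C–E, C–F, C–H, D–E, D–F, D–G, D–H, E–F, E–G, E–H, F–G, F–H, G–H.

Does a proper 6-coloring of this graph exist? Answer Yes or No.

Yes

The chromatic number is 6. A, B, C, D, E, H form a clique, so at least 6 colors are needed.
6 colors suffice: color 1 → {E}; color 2 → {D}; color 3 → {H}; color 4 → {B, G}; color 5 → {A, F}; color 6 → {C}.
That is already a proper 6-coloring.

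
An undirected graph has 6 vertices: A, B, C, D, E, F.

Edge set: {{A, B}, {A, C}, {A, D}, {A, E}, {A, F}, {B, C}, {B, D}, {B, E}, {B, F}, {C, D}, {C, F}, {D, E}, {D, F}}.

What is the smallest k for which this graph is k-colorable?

A, B, C, D, F are pairwise adjacent (a clique of size 5), so at least 5 colors are needed.
5 colors suffice: color red → {A}; color blue → {D}; color green → {B}; color yellow → {C, E}; color purple → {F}. No two adjacent vertices share a color.

5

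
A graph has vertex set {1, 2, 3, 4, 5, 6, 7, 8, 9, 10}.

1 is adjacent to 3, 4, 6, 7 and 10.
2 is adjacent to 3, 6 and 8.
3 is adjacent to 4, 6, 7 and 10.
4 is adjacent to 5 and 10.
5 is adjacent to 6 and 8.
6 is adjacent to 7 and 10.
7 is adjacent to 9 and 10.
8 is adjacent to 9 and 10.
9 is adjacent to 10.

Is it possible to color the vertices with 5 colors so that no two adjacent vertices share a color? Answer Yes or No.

Yes

The chromatic number is 5. 1, 3, 6, 7, 10 form a clique, so at least 5 colors are needed.
5 colors suffice: color a → {2, 5, 10}; color b → {4, 6, 8}; color c → {3, 9}; color d → {1}; color e → {7}.
That is already a proper 5-coloring.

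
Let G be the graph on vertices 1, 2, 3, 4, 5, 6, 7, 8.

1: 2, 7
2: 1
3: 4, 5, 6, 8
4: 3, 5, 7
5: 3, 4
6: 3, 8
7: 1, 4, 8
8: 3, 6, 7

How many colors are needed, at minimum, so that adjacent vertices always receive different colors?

3

3, 4, 5 are pairwise adjacent, so at least 3 colors are needed.
3 colors suffice: color a → {2, 3, 7}; color b → {1, 4, 8}; color c → {5, 6}. Each edge has distinct colors on its endpoints.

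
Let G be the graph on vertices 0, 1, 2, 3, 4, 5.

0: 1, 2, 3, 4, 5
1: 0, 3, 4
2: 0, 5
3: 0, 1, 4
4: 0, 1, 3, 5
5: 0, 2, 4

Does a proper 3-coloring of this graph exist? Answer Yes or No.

0, 1, 3, 4 are mutually adjacent (a clique of size 4), so at least 4 colors are needed.
So 3 colors are not enough.

No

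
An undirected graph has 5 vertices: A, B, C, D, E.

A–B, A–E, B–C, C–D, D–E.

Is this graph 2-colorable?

The cycle D-E-A-B-C-D has odd length 5, so it cannot be 2-colored; at least 3 colors are needed.
So 2 colors are not enough.

No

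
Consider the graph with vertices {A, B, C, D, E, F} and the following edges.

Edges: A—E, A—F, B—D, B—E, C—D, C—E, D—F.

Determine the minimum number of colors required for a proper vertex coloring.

3

The cycle D-B-E-A-F-D has odd length 5, so it cannot be 2-colored; at least 3 colors are needed.
3 colors suffice: color 1 → {D, E}; color 2 → {B, C, F}; color 3 → {A}. Every edge joins two different colors.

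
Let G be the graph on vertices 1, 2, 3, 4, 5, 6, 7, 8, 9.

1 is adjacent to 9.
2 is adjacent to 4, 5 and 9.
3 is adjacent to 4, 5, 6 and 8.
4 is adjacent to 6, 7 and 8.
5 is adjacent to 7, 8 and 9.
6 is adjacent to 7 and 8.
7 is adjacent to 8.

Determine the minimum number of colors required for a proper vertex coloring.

4

4, 6, 7, 8 form a clique, so at least 4 colors are needed.
4 colors suffice: color red → {1, 4, 5}; color blue → {8, 9}; color green → {2, 3, 7}; color yellow → {6}. Each edge has distinct colors on its endpoints.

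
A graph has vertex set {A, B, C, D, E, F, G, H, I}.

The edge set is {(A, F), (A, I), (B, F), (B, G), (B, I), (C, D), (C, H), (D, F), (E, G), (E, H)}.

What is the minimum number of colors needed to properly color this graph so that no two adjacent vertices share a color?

3

The cycle B-F-D-C-H-E-G-B has odd length 7, so it cannot be 2-colored; at least 3 colors are needed.
One proper 3-coloring: A=red, B=red, C=red, D=green, E=red, F=blue, G=blue, H=blue, I=blue. Every edge joins two different colors.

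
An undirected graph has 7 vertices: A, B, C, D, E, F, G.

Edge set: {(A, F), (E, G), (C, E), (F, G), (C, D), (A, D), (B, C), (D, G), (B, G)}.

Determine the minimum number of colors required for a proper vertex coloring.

2

A and F are adjacent, so at least 2 colors are needed.
2 colors suffice: color 1 → {A, C, G}; color 2 → {B, D, E, F}. Each edge has distinct colors on its endpoints.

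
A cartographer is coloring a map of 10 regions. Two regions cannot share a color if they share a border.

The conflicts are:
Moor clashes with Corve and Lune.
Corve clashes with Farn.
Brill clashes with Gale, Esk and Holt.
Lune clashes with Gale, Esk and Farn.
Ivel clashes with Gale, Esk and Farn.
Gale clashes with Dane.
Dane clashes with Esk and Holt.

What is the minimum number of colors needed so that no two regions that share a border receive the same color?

2

Brill and Esk conflict, so at least 2 colors are needed.
2 colors suffice: Moor=1, Corve=2, Brill=2, Lune=2, Ivel=2, Gale=1, Dane=2, Esk=1, Farn=1, Holt=1. No two conflicting regions share a color.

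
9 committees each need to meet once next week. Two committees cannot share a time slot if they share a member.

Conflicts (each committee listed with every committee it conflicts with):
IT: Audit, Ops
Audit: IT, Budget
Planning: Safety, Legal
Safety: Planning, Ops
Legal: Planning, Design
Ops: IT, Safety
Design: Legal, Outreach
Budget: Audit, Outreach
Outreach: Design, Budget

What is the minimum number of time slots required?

The cycle Legal-Design-Outreach-Budget-Audit-IT-Ops-Safety-Planning-Legal has odd length 9, so it cannot be 2-colored; at least 3 time slots are needed.
3 time slots suffice: time slot 1 → {Audit, Planning, Ops, Outreach}; time slot 2 → {IT, Safety, Design, Budget}; time slot 3 → {Legal}. No two conflicting committees share a time slot.

3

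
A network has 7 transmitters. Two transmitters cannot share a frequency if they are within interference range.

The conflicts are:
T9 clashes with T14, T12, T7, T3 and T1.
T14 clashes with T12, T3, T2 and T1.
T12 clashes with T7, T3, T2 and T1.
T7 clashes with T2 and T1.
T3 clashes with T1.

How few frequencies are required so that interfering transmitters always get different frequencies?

5

T9, T14, T12, T3, T1 pairwise conflict, so at least 5 frequencies are needed.
A valid assignment using 5 frequencies: T9=4, T14=2, T12=1, T7=2, T3=5, T2=3, T1=3. Every pair that conflicts lands in different frequencies.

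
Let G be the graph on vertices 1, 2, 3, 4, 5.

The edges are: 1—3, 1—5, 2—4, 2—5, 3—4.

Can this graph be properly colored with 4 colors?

The chromatic number is 3. The cycle 5-1-3-4-2-5 has odd length 5, so it cannot be 2-colored; at least 3 colors are needed.
3 colors suffice: color red → {2, 3}; color blue → {1, 4}; color green → {5}.
Since 4 ≥ 3, a proper 4-coloring certainly exists.

Yes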